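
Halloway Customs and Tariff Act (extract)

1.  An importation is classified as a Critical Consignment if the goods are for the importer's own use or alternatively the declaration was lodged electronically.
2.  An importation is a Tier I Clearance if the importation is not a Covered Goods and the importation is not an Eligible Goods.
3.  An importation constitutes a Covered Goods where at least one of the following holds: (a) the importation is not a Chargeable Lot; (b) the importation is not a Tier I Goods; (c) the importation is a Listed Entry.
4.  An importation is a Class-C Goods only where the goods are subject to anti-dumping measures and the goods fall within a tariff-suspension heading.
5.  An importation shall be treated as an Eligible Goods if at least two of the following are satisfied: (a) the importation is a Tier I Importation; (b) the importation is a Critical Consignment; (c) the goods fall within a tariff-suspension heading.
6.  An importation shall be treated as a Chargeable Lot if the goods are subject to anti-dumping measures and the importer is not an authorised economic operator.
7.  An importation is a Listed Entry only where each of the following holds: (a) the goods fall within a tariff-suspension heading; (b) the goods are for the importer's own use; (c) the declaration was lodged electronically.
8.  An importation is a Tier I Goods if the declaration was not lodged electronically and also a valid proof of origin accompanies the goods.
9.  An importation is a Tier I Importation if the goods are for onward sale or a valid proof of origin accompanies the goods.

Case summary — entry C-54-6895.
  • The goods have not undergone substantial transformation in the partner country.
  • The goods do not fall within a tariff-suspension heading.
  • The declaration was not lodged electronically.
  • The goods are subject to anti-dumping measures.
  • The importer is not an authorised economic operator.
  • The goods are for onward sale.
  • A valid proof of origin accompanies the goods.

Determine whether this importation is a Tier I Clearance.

Yes

paragraph 6 — Chargeable Lot: [the goods are subject to anti-dumping measures? yes] AND [the importer is not an authorised economic operator? yes] → satisfied.
paragraph 8 — Tier I Goods: [the declaration was not lodged electronically? yes] AND [a valid proof of origin accompanies the goods? yes] → satisfied.
paragraph 7 — Listed Entry: [the goods fall within a tariff-suspension heading? no] AND [the goods are for the importer's own use? no] AND [the declaration was lodged electronically? no] → not satisfied.
paragraph 3 — Covered Goods: [not a Chargeable Lot (paragraph 6)? no] OR [not a Tier I Goods (paragraph 8)? no] OR [Listed Entry (paragraph 7)? no] → not satisfied.
paragraph 9 — Tier I Importation: [the goods are for onward sale? yes] OR [a valid proof of origin accompanies the goods? yes] → satisfied.
paragraph 1 — Critical Consignment: [the goods are for the importer's own use? no] OR [the declaration was lodged electronically? no] → not satisfied.
paragraph 5 — Eligible Goods: Tier I Importation (paragraph 9)? yes; Critical Consignment (paragraph 1)? no; the goods fall within a tariff-suspension heading? no — 1 of 3 hold (need ≥2) → not satisfied.
paragraph 2 — Tier I Clearance: [not a Covered Goods (paragraph 3)? yes] AND [not an Eligible Goods (paragraph 5)? yes] → satisfied.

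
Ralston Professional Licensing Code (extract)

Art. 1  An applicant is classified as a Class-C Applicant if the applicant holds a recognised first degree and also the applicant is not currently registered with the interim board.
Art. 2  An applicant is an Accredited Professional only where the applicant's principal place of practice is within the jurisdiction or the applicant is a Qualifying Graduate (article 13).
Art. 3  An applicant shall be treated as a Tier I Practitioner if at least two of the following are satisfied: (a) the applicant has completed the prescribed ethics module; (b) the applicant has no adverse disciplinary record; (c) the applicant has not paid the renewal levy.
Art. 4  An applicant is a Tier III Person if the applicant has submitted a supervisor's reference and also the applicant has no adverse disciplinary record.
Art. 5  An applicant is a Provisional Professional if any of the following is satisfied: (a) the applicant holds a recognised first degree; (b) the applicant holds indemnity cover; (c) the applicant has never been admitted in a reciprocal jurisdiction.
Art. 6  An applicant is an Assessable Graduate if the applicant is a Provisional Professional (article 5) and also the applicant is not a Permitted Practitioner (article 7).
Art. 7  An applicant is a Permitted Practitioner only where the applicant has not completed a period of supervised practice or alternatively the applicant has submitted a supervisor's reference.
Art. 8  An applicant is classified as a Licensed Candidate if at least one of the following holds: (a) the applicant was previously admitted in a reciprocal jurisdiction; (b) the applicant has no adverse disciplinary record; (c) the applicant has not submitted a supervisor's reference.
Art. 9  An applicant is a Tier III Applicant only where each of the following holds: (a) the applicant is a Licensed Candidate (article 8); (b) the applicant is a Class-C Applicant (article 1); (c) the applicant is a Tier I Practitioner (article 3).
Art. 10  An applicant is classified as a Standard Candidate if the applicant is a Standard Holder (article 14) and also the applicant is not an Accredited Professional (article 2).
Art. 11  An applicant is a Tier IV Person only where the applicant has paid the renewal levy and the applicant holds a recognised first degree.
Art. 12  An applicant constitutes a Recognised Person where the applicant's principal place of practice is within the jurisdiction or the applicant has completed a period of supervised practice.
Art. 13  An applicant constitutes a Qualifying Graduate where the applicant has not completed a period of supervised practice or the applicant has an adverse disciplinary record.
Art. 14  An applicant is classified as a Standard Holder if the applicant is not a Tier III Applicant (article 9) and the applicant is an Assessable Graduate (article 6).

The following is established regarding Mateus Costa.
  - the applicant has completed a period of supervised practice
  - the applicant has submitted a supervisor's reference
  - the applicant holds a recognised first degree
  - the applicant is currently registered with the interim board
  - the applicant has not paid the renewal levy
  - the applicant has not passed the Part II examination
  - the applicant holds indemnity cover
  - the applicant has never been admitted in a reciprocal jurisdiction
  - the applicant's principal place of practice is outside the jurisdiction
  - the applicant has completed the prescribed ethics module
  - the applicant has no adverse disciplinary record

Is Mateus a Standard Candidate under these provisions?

No

article 8 — Licensed Candidate: [the applicant was previously admitted in a reciprocal jurisdiction? no] OR [the applicant has no adverse disciplinary record? yes] OR [the applicant has not submitted a supervisor's reference? no] → satisfied.
article 1 — Class-C Applicant: [the applicant holds a recognised first degree? yes] AND [the applicant is not currently registered with the interim board? no] → not satisfied.
article 3 — Tier I Practitioner: the applicant has completed the prescribed ethics module? yes; the applicant has no adverse disciplinary record? yes; the applicant has not paid the renewal levy? yes — 3 of 3 hold (need ≥2) → satisfied.
article 9 — Tier III Applicant: [Licensed Candidate (article 8)? yes] AND [Class-C Applicant (article 1)? no] AND [Tier I Practitioner (article 3)? yes] → not satisfied.
article 5 — Provisional Professional: [the applicant holds a recognised first degree? yes] OR [the applicant holds indemnity cover? yes] OR [the applicant has never been admitted in a reciprocal jurisdiction? yes] → satisfied.
article 7 — Permitted Practitioner: [the applicant has not completed a period of supervised practice? no] OR [the applicant has submitted a supervisor's reference? yes] → satisfied.
article 6 — Assessable Graduate: [Provisional Professional (article 5)? yes] AND [not a Permitted Practitioner (article 7)? no] → not satisfied.
article 14 — Standard Holder: [not a Tier III Applicant (article 9)? yes] AND [Assessable Graduate (article 6)? no] → not satisfied.
article 13 — Qualifying Graduate: [the applicant has not completed a period of supervised practice? no] OR [the applicant has an adverse disciplinary record? no] → not satisfied.
article 2 — Accredited Professional: [the applicant's principal place of practice is within the jurisdiction? no] OR [Qualifying Graduate (article 13)? no] → not satisfied.
article 10 — Standard Candidate: [Standard Holder (article 14)? no] AND [not an Accredited Professional (article 2)? yes] → not satisfied.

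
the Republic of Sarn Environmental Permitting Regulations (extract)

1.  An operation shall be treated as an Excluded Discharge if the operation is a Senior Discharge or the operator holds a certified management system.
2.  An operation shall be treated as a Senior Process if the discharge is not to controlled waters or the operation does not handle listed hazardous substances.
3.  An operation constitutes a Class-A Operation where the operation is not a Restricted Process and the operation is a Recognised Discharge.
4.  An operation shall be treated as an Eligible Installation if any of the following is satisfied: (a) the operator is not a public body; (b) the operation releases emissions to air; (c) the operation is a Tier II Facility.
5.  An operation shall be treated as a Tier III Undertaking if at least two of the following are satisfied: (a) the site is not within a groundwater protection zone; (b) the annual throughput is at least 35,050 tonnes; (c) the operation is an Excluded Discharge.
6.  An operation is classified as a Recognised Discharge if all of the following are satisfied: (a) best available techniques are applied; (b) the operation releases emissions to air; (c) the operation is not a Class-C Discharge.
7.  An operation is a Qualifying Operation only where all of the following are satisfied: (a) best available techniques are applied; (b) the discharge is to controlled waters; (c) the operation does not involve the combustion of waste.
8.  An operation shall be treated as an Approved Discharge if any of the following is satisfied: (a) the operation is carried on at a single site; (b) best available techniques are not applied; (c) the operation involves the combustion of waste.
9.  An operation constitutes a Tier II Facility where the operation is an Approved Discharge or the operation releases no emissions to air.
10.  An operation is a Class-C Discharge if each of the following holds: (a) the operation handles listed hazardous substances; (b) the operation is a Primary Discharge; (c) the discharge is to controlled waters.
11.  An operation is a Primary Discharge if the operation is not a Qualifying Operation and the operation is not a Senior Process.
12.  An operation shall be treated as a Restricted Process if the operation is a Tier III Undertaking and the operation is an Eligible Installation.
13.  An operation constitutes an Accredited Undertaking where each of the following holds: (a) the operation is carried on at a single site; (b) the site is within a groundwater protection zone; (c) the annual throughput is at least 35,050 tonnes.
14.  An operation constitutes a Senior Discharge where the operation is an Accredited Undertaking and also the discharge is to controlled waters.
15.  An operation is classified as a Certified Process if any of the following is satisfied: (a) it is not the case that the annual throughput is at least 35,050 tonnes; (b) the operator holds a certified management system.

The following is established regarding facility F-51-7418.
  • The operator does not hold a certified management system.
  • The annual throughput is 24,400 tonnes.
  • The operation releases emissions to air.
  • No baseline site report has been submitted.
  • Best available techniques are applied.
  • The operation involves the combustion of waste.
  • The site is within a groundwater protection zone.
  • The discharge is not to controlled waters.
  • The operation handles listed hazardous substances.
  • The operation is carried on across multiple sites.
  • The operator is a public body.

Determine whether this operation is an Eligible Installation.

Yes

Under paragraph 8: the operation is carried on at a single site? no; or best available techniques are not applied? no; or the operation involves the combustion of waste? yes. So the operation is an Approved Discharge.
Under paragraph 9: Approved Discharge (paragraph 8)? yes; or the operation releases no emissions to air? no. So the operation is a Tier II Facility.
Under paragraph 4: the operator is not a public body? no; or the operation releases emissions to air? yes; or Tier II Facility (paragraph 9)? yes. So the operation is an Eligible Installation.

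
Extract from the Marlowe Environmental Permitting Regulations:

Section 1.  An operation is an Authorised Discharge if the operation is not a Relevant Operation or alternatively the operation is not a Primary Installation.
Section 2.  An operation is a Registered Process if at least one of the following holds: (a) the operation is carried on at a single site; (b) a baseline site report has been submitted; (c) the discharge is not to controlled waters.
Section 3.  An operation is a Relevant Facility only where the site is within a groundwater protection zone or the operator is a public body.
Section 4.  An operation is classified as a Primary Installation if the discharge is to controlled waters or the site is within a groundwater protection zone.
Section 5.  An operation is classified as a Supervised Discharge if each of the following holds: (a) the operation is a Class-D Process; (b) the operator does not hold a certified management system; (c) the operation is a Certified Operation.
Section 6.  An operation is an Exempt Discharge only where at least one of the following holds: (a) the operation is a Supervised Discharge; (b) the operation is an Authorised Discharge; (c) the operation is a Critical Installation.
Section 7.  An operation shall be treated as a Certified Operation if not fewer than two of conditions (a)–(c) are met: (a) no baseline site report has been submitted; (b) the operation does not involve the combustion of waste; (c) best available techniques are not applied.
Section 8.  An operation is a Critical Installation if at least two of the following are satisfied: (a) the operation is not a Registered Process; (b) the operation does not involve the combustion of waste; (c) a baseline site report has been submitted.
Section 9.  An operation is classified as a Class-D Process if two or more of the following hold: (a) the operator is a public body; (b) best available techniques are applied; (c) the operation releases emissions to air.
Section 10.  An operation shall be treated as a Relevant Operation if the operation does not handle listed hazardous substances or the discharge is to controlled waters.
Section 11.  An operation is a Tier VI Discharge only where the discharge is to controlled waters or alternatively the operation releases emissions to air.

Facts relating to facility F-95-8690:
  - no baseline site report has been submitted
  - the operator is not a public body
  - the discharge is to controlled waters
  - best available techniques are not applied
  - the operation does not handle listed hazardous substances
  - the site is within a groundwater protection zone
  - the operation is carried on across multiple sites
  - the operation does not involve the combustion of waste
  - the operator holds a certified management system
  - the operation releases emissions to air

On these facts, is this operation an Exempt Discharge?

section 9 — Class-D Process: the operator is a public body? no; best available techniques are applied? no; the operation releases emissions to air? yes — 1 of 3 hold (need ≥2) → not satisfied.
section 7 — Certified Operation: no baseline site report has been submitted? yes; the operation does not involve the combustion of waste? yes; best available techniques are not applied? yes — 3 of 3 hold (need ≥2) → satisfied.
section 5 — Supervised Discharge: [Class-D Process (section 9)? no] AND [the operator does not hold a certified management system? no] AND [Certified Operation (section 7)? yes] → not satisfied.
section 10 — Relevant Operation: [the operation does not handle listed hazardous substances? yes] OR [the discharge is to controlled waters? yes] → satisfied.
section 4 — Primary Installation: [the discharge is to controlled waters? yes] OR [the site is within a groundwater protection zone? yes] → satisfied.
section 1 — Authorised Discharge: [not a Relevant Operation (section 10)? no] OR [not a Primary Installation (section 4)? no] → not satisfied.
section 2 — Registered Process: [the operation is carried on at a single site? no] OR [a baseline site report has been submitted? no] OR [the discharge is not to controlled waters? no] → not satisfied.
section 8 — Critical Installation: not a Registered Process (section 2)? yes; the operation does not involve the combustion of waste? yes; a baseline site report has been submitted? no — 2 of 3 hold (need ≥2) → satisfied.
section 6 — Exempt Discharge: [Supervised Discharge (section 5)? no] OR [Authorised Discharge (section 1)? no] OR [Critical Installation (section 8)? yes] → satisfied.

Yes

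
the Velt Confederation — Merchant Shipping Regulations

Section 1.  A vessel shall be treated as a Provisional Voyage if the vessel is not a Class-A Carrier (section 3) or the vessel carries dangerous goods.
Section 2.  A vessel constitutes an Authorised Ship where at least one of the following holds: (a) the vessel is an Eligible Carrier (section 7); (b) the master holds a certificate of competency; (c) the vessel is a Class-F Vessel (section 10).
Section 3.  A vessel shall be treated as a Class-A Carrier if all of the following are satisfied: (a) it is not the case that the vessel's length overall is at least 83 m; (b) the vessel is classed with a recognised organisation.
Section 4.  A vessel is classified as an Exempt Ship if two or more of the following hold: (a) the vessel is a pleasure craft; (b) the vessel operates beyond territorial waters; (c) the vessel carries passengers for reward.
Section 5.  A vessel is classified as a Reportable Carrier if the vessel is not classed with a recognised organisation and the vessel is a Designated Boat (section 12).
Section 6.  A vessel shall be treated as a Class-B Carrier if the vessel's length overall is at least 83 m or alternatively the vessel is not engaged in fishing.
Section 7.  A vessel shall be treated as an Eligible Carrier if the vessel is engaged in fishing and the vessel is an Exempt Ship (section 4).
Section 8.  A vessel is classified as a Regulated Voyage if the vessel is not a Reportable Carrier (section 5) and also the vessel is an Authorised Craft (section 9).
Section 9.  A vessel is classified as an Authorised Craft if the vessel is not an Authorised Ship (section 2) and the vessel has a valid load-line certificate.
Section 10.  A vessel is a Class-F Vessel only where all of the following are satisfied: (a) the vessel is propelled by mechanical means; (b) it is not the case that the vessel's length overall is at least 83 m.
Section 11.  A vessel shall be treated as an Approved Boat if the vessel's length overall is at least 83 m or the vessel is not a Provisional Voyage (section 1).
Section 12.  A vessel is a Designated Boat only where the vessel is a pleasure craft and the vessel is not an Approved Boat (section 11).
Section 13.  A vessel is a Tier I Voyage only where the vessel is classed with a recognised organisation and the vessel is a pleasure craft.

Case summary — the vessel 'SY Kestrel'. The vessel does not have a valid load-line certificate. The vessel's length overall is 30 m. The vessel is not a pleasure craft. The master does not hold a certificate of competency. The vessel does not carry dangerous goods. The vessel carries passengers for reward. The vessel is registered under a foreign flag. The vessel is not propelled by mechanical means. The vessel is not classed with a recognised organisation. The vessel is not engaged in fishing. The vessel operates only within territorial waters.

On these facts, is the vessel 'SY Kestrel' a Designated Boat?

No

Under section 3: vessel's length overall: 30 m ≥ 83 m? no, so negated condition yes; and the vessel is classed with a recognised organisation? no. So the vessel is not a Class-A Carrier.
Under section 1: not a Class-A Carrier (section 3)? yes; or the vessel carries dangerous goods? no. So the vessel is a Provisional Voyage.
Under section 11: vessel's length overall: 30 m ≥ 83 m? no; or not a Provisional Voyage (section 1)? no. So the vessel is not an Approved Boat.
Under section 12: the vessel is a pleasure craft? no; and not an Approved Boat (section 11)? yes. So the vessel is not a Designated Boat.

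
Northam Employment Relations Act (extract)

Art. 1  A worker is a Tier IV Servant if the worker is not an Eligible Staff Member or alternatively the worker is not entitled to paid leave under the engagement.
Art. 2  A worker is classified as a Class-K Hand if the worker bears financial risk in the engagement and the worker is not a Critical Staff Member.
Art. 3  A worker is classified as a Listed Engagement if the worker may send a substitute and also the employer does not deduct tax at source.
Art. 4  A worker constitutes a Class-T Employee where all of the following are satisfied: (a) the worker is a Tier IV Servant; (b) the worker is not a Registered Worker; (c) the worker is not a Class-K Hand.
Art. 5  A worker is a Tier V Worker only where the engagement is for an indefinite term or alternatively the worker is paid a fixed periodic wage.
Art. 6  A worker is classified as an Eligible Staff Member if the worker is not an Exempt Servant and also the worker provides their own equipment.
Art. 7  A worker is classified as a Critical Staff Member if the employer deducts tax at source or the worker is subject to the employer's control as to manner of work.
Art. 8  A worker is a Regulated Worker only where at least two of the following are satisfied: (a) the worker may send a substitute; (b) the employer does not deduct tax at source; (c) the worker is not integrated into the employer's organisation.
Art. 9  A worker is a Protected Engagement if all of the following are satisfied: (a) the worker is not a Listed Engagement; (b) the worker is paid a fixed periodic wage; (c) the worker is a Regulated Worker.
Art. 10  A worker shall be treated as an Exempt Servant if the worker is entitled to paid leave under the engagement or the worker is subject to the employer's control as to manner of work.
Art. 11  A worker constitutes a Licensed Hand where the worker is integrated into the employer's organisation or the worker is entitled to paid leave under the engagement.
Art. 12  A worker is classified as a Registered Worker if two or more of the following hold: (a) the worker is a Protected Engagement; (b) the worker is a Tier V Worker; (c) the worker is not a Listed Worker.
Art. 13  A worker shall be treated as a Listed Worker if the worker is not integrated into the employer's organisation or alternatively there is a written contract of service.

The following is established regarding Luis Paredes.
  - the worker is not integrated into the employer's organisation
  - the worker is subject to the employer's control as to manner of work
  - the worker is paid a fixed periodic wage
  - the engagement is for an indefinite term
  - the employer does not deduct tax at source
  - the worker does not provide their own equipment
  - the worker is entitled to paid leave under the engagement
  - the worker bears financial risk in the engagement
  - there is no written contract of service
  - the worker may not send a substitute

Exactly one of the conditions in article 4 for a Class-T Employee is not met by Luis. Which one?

Under article 10: the worker is entitled to paid leave under the engagement? yes; or the worker is subject to the employer's control as to manner of work? yes. So the worker is an Exempt Servant.
Under article 6: not an Exempt Servant (article 10)? no; and the worker provides their own equipment? no. So the worker is not an Eligible Staff Member.
Under article 1: not an Eligible Staff Member (article 6)? yes; or the worker is not entitled to paid leave under the engagement? no. So the worker is a Tier IV Servant.
Under article 3: the worker may send a substitute? no; and the employer does not deduct tax at source? yes. So the worker is not a Listed Engagement.
Under article 8: the worker may send a substitute? no; the employer does not deduct tax at source? yes; the worker is not integrated into the employer's organisation? yes — 2 of 3 hold (need ≥2) → satisfied.
Under article 9: not a Listed Engagement (article 3)? yes; and the worker is paid a fixed periodic wage? yes; and Regulated Worker (article 8)? yes. So the worker is a Protected Engagement.
Under article 5: the engagement is for an indefinite term? yes; or the worker is paid a fixed periodic wage? yes. So the worker is a Tier V Worker.
Under article 13: the worker is not integrated into the employer's organisation? yes; or there is a written contract of service? no. So the worker is a Listed Worker.
Under article 12: Protected Engagement (article 9)? yes; Tier V Worker (article 5)? yes; not a Listed Worker (article 13)? no — 2 of 3 hold (need ≥2) → satisfied.
Under article 7: the employer deducts tax at source? no; or the worker is subject to the employer's control as to manner of work? yes. So the worker is a Critical Staff Member.
Under article 2: the worker bears financial risk in the engagement? yes; and not a Critical Staff Member (article 7)? no. So the worker is not a Class-K Hand.
Under article 4: Tier IV Servant (article 1)? yes; and not a Registered Worker (article 12)? no; and not a Class-K Hand (article 2)? yes. So the worker is not a Class-T Employee.

Registered Worker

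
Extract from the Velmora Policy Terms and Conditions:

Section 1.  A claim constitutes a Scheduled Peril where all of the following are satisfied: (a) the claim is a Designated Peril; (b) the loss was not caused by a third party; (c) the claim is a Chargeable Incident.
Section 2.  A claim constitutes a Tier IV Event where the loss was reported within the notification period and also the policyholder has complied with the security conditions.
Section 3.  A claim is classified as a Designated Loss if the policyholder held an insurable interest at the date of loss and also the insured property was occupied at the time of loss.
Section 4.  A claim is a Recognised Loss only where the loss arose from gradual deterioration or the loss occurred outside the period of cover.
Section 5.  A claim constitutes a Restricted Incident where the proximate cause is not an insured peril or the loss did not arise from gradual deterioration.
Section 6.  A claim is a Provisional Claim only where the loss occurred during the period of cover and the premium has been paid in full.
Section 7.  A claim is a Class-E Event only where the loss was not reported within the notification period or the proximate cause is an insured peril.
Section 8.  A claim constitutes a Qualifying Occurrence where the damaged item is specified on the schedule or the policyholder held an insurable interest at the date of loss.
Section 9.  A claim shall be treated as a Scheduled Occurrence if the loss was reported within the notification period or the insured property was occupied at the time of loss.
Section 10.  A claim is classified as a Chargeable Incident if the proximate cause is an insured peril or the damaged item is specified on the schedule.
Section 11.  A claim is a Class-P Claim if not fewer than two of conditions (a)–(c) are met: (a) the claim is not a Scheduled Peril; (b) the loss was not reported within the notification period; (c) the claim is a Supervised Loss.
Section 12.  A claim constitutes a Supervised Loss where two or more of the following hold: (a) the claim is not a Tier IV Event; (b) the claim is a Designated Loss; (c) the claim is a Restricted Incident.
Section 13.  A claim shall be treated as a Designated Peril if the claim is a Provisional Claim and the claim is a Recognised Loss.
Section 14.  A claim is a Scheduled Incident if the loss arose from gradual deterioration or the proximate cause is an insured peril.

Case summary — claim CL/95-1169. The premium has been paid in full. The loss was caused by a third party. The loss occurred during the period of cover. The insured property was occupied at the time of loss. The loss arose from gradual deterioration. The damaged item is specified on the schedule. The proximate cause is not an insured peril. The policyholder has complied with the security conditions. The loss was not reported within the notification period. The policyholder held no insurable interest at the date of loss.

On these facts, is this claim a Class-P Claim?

section 6 — Provisional Claim: [the loss occurred during the period of cover? yes] AND [the premium has been paid in full? yes] → satisfied.
section 4 — Recognised Loss: [the loss arose from gradual deterioration? yes] OR [the loss occurred outside the period of cover? no] → satisfied.
section 13 — Designated Peril: [Provisional Claim (section 6)? yes] AND [Recognised Loss (section 4)? yes] → satisfied.
section 10 — Chargeable Incident: [the proximate cause is an insured peril? no] OR [the damaged item is specified on the schedule? yes] → satisfied.
section 1 — Scheduled Peril: [Designated Peril (section 13)? yes] AND [the loss was not caused by a third party? no] AND [Chargeable Incident (section 10)? yes] → not satisfied.
section 2 — Tier IV Event: [the loss was reported within the notification period? no] AND [the policyholder has complied with the security conditions? yes] → not satisfied.
section 3 — Designated Loss: [the policyholder held an insurable interest at the date of loss? no] AND [the insured property was occupied at the time of loss? yes] → not satisfied.
section 5 — Restricted Incident: [the proximate cause is not an insured peril? yes] OR [the loss did not arise from gradual deterioration? no] → satisfied.
section 12 — Supervised Loss: not a Tier IV Event (section 2)? yes; Designated Loss (section 3)? no; Restricted Incident (section 5)? yes — 2 of 3 hold (need ≥2) → satisfied.
section 11 — Class-P Claim: not a Scheduled Peril (section 1)? yes; the loss was not reported within the notification period? yes; Supervised Loss (section 12)? yes — 3 of 3 hold (need ≥2) → satisfied.

Yes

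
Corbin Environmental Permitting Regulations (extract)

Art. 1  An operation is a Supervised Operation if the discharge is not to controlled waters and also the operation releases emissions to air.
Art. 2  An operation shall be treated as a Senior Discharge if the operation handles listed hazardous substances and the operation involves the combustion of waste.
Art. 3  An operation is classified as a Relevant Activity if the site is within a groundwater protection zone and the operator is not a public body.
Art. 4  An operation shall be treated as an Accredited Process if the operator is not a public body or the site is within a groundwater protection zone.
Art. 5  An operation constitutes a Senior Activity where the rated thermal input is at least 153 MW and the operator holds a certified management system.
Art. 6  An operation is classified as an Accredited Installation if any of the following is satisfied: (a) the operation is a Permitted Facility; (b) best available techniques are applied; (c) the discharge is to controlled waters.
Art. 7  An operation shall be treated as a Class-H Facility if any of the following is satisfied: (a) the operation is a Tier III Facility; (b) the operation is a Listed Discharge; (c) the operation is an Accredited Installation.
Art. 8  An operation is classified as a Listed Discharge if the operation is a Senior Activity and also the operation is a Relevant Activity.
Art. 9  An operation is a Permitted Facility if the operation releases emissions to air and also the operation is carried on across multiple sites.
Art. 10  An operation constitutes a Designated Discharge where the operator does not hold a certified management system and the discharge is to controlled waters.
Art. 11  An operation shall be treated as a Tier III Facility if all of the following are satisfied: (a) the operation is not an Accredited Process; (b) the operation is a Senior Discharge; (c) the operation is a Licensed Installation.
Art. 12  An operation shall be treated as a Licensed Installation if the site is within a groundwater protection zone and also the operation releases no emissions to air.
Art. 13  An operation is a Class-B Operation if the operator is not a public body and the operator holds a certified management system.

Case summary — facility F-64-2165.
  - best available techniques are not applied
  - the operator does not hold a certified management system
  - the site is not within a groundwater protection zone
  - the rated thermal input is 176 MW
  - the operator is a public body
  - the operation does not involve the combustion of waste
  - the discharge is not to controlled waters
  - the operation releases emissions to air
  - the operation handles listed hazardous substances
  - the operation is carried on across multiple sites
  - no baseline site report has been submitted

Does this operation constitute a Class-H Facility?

article 4 — Accredited Process: [the operator is not a public body? no] OR [the site is within a groundwater protection zone? no] → not satisfied.
article 2 — Senior Discharge: [the operation handles listed hazardous substances? yes] AND [the operation involves the combustion of waste? no] → not satisfied.
article 12 — Licensed Installation: [the site is within a groundwater protection zone? no] AND [the operation releases no emissions to air? no] → not satisfied.
article 11 — Tier III Facility: [not an Accredited Process (article 4)? yes] AND [Senior Discharge (article 2)? no] AND [Licensed Installation (article 12)? no] → not satisfied.
article 5 — Senior Activity: [rated thermal input: 176 MW ≥ 153 MW? yes] AND [the operator holds a certified management system? no] → not satisfied.
article 3 — Relevant Activity: [the site is within a groundwater protection zone? no] AND [the operator is not a public body? no] → not satisfied.
article 8 — Listed Discharge: [Senior Activity (article 5)? no] AND [Relevant Activity (article 3)? no] → not satisfied.
article 9 — Permitted Facility: [the operation releases emissions to air? yes] AND [the operation is carried on across multiple sites? yes] → satisfied.
article 6 — Accredited Installation: [Permitted Facility (article 9)? yes] OR [best available techniques are applied? no] OR [the discharge is to controlled waters? no] → satisfied.
article 7 — Class-H Facility: [Tier III Facility (article 11)? no] OR [Listed Discharge (article 8)? no] OR [Accredited Installation (article 6)? yes] → satisfied.

Yes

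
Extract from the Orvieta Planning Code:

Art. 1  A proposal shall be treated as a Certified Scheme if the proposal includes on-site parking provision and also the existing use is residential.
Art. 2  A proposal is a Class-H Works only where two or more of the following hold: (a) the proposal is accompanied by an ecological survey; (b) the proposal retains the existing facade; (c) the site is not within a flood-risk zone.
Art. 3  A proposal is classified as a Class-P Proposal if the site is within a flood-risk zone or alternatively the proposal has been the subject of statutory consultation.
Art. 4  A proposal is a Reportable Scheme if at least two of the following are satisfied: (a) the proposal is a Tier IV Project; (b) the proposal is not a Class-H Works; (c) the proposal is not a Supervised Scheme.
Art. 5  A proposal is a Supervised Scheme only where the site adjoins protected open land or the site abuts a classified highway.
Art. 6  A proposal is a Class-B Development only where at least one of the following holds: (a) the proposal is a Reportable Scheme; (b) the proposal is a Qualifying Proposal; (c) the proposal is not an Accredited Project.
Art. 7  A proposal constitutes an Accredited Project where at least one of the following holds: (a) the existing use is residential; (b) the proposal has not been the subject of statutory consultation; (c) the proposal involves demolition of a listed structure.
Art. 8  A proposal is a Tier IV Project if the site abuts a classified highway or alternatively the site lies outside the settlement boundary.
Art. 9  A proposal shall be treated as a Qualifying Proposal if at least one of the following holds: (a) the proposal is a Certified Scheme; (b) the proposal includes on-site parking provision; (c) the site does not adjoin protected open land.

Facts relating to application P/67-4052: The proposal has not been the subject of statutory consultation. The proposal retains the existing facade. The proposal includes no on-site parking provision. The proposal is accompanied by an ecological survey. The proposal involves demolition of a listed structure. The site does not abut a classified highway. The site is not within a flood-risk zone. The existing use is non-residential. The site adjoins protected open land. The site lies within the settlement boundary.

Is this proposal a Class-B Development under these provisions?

article 8 — Tier IV Project: [the site abuts a classified highway? no] OR [the site lies outside the settlement boundary? no] → not satisfied.
article 2 — Class-H Works: the proposal is accompanied by an ecological survey? yes; the proposal retains the existing facade? yes; the site is not within a flood-risk zone? yes — 3 of 3 hold (need ≥2) → satisfied.
article 5 — Supervised Scheme: [the site adjoins protected open land? yes] OR [the site abuts a classified highway? no] → satisfied.
article 4 — Reportable Scheme: Tier IV Project (article 8)? no; not a Class-H Works (article 2)? no; not a Supervised Scheme (article 5)? no — 0 of 3 hold (need ≥2) → not satisfied.
article 1 — Certified Scheme: [the proposal includes on-site parking provision? no] AND [the existing use is residential? no] → not satisfied.
article 9 — Qualifying Proposal: [Certified Scheme (article 1)? no] OR [the proposal includes on-site parking provision? no] OR [the site does not adjoin protected open land? no] → not satisfied.
article 7 — Accredited Project: [the existing use is residential? no] OR [the proposal has not been the subject of statutory consultation? yes] OR [the proposal involves demolition of a listed structure? yes] → satisfied.
article 6 — Class-B Development: [Reportable Scheme (article 4)? no] OR [Qualifying Proposal (article 9)? no] OR [not an Accredited Project (article 7)? no] → not satisfied.

No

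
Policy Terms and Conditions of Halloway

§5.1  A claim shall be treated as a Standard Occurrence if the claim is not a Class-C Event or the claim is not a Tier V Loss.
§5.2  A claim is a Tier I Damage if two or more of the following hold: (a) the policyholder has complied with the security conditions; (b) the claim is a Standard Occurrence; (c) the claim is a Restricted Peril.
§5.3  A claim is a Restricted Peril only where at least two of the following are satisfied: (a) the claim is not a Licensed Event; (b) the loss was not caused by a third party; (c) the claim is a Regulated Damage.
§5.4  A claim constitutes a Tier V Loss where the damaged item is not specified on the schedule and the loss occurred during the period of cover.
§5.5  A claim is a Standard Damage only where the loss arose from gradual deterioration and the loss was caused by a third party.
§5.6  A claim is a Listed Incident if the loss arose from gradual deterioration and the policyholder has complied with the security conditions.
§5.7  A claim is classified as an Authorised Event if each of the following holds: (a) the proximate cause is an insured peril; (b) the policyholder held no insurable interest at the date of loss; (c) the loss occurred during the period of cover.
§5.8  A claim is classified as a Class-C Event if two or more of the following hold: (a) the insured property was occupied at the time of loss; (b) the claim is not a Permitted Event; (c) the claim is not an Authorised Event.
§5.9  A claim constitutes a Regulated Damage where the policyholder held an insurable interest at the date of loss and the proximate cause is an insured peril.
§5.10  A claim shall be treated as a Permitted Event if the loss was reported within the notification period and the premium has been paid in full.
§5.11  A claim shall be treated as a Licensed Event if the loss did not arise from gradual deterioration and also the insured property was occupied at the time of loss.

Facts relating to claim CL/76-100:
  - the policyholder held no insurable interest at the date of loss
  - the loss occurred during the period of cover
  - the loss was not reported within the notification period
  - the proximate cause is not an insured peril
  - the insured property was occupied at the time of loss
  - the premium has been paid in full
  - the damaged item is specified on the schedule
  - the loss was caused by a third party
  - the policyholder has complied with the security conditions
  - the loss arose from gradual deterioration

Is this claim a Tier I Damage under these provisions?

§5.10 — Permitted Event: [the loss was reported within the notification period? no] AND [the premium has been paid in full? yes] → not satisfied.
§5.7 — Authorised Event: [the proximate cause is an insured peril? no] AND [the policyholder held no insurable interest at the date of loss? yes] AND [the loss occurred during the period of cover? yes] → not satisfied.
§5.8 — Class-C Event: the insured property was occupied at the time of loss? yes; not a Permitted Event (§5.10)? yes; not an Authorised Event (§5.7)? yes — 3 of 3 hold (need ≥2) → satisfied.
§5.4 — Tier V Loss: [the damaged item is not specified on the schedule? no] AND [the loss occurred during the period of cover? yes] → not satisfied.
§5.1 — Standard Occurrence: [not a Class-C Event (§5.8)? no] OR [not a Tier V Loss (§5.4)? yes] → satisfied.
§5.11 — Licensed Event: [the loss did not arise from gradual deterioration? no] AND [the insured property was occupied at the time of loss? yes] → not satisfied.
§5.9 — Regulated Damage: [the policyholder held an insurable interest at the date of loss? no] AND [the proximate cause is an insured peril? no] → not satisfied.
§5.3 — Restricted Peril: not a Licensed Event (§5.11)? yes; the loss was not caused by a third party? no; Regulated Damage (§5.9)? no — 1 of 3 hold (need ≥2) → not satisfied.
§5.2 — Tier I Damage: the policyholder has complied with the security conditions? yes; Standard Occurrence (§5.1)? yes; Restricted Peril (§5.3)? no — 2 of 3 hold (need ≥2) → satisfied.

Yes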